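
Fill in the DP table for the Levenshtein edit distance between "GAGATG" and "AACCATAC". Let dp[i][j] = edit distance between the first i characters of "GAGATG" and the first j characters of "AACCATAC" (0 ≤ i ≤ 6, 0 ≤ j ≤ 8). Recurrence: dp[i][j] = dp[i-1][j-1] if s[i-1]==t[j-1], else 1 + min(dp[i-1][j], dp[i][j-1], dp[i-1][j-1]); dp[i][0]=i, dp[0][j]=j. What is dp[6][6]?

   ''  A  A  C  C  A  T  A  C
''  0  1  2  3  4  5  6  7  8
 G  1  1  2  3  4  5  6  7  8
 A  2  1  1  2  3  4  5  6  7
 G  3  2  2  2  3  4  5  6  7
 A  4  3  2  3  3  3  4  5  6
 T  5  4  3  3  4  4  3  4  5
 G  6  5  4  4  4  5  4  4  5

4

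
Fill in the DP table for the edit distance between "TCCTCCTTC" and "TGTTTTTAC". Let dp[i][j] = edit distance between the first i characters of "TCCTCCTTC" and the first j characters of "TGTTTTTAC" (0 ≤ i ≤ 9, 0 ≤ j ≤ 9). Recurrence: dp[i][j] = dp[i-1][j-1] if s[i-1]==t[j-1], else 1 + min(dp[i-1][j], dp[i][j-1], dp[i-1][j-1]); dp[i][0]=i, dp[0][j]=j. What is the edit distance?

   ''  T  G  T  T  T  T  T  A  C
''  0  1  2  3  4  5  6  7  8  9
 T  1  0  1  2  3  4  5  6  7  8
 C  2  1  1  2  3  4  5  6  7  7
 C  3  2  2  2  3  4  5  6  7  7
 T  4  3  3  2  2  3  4  5  6  7
 C  5  4  4  3  3  3  4  5  6  6
 C  6  5  5  4  4  4  4  5  6  6
 T  7  6  6  5  4  4  4  4  5  6
 T  8  7  7  6  5  4  4  4  5  6
 C  9  8  8  7  6  5  5  5  5  5

5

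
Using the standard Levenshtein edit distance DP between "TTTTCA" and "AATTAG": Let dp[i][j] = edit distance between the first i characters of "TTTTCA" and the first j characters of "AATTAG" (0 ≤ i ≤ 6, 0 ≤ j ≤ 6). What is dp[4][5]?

3

   ''  A  A  T  T  A  G
''  0  1  2  3  4  5  6
 T  1  1  2  2  3  4  5
 T  2  2  2  2  2  3  4
 T  3  3  3  2  2  3  4
 T  4  4  4  3  2  3  4
 C  5  5  5  4  3  3  4
 A  6  5  5  5  4  3  4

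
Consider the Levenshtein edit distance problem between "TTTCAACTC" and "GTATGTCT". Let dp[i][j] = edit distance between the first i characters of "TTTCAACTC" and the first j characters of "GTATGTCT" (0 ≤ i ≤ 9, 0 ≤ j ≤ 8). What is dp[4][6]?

4

   ''  G  T  A  T  G  T  C  T
''  0  1  2  3  4  5  6  7  8
 T  1  1  1  2  3  4  5  6  7
 T  2  2  1  2  2  3  4  5  6
 T  3  3  2  2  2  3  3  4  5
 C  4  4  3  3  3  3  4  3  4
 A  5  5  4  3  4  4  4  4  4
 A  6  6  5  4  4  5  5  5  5
 C  7  7  6  5  5  5  6  5  6
 T  8  8  7  6  5  6  5  6  5
 C  9  9  8  7  6  6  6  5  6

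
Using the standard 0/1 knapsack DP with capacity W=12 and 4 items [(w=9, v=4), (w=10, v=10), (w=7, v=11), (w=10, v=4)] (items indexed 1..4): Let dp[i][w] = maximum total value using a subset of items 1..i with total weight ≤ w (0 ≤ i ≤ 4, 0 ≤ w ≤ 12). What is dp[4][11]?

i\w   0   1   2   3   4   5   6   7   8   9  10  11  12
  0   0   0   0   0   0   0   0   0   0   0   0   0   0
  1   0   0   0   0   0   0   0   0   0   4   4   4   4
  2   0   0   0   0   0   0   0   0   0   4  10  10  10
  3   0   0   0   0   0   0   0  11  11  11  11  11  11
  4   0   0   0   0   0   0   0  11  11  11  11  11  11

11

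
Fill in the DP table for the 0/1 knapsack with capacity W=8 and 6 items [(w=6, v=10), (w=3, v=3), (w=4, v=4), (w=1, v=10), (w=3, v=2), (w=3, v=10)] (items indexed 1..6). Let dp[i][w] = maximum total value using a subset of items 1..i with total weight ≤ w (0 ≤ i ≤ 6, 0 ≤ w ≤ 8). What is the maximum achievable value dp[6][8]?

24

i\w   0   1   2   3   4   5   6   7   8
  0   0   0   0   0   0   0   0   0   0
  1   0   0   0   0   0   0  10  10  10
  2   0   0   0   3   3   3  10  10  10
  3   0   0   0   3   4   4  10  10  10
  4   0  10  10  10  13  14  14  20  20
  5   0  10  10  10  13  14  14  20  20
  6   0  10  10  10  20  20  20  23  24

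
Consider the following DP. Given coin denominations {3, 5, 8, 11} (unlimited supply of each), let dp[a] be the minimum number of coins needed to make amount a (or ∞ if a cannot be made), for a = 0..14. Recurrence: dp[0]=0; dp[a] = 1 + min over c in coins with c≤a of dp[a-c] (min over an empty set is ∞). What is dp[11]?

 a  0  1  2  3  4  5  6  7  8  9 10 11 12 13 14
dp  0  -  -  1  -  1  2  -  1  3  2  1  4  2  2
(- denotes ∞ / unreachable)

1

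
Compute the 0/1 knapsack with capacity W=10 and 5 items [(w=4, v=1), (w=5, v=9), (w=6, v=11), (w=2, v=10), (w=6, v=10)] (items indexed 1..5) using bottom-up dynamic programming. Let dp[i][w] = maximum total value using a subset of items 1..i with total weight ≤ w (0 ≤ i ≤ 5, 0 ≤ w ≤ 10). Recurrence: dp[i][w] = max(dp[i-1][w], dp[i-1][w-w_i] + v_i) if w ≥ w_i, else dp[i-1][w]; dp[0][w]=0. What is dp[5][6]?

11

i\w   0   1   2   3   4   5   6   7   8   9  10
  0   0   0   0   0   0   0   0   0   0   0   0
  1   0   0   0   0   1   1   1   1   1   1   1
  2   0   0   0   0   1   9   9   9   9  10  10
  3   0   0   0   0   1   9  11  11  11  11  12
  4   0   0  10  10  10  10  11  19  21  21  21
  5   0   0  10  10  10  10  11  19  21  21  21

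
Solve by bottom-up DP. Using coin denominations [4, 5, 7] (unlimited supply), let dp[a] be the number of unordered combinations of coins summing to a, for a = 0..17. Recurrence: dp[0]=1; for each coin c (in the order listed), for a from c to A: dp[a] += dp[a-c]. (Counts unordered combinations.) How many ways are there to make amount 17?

after  coin     0     1     2     3     4     5     6     7     8     9    10    11    12    13    14    15    16    17
          4     1     0     0     0     1     0     0     0     1     0     0     0     1     0     0     0     1     0
          5     1     0     0     0     1     1     0     0     1     1     1     0     1     1     1     1     1     1
          7     1     0     0     0     1     1     0     1     1     1     1     1     2     1     2     2     2     2

2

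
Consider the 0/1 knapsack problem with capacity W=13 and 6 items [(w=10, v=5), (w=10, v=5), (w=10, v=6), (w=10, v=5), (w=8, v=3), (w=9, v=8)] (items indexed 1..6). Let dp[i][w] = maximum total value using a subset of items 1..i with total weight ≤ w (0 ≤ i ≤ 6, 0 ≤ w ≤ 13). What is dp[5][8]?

3

i\w   0   1   2   3   4   5   6   7   8   9  10  11  12  13
  0   0   0   0   0   0   0   0   0   0   0   0   0   0   0
  1   0   0   0   0   0   0   0   0   0   0   5   5   5   5
  2   0   0   0   0   0   0   0   0   0   0   5   5   5   5
  3   0   0   0   0   0   0   0   0   0   0   6   6   6   6
  4   0   0   0   0   0   0   0   0   0   0   6   6   6   6
  5   0   0   0   0   0   0   0   0   3   3   6   6   6   6
  6   0   0   0   0   0   0   0   0   3   8   8   8   8   8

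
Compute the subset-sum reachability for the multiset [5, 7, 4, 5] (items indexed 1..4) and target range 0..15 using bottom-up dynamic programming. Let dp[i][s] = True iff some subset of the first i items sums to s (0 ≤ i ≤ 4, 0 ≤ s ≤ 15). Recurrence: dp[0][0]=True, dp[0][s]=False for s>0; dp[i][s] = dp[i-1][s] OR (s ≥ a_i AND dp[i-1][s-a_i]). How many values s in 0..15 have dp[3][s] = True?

7

i\s   0   1   2   3   4   5   6   7   8   9  10  11  12  13  14  15
  0   T   F   F   F   F   F   F   F   F   F   F   F   F   F   F   F
  1   T   F   F   F   F   T   F   F   F   F   F   F   F   F   F   F
  2   T   F   F   F   F   T   F   T   F   F   F   F   T   F   F   F
  3   T   F   F   F   T   T   F   T   F   T   F   T   T   F   F   F
  4   T   F   F   F   T   T   F   T   F   T   T   T   T   F   T   F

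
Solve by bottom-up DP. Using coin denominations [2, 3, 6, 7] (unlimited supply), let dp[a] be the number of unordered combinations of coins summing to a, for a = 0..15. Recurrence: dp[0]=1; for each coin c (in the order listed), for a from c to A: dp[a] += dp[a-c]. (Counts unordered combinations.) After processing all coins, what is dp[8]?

3

after  coin     0     1     2     3     4     5     6     7     8     9    10    11    12    13    14    15
          2     1     0     1     0     1     0     1     0     1     0     1     0     1     0     1     0
          3     1     0     1     1     1     1     2     1     2     2     2     2     3     2     3     3
          6     1     0     1     1     1     1     3     1     3     3     3     3     6     3     6     6
          7     1     0     1     1     1     1     3     2     3     4     4     4     7     6     8     9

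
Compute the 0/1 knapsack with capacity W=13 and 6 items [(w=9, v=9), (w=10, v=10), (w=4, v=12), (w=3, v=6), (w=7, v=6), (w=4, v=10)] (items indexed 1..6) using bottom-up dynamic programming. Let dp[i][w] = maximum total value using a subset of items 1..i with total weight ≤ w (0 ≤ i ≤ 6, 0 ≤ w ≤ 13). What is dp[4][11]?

i\w   0   1   2   3   4   5   6   7   8   9  10  11  12  13
  0   0   0   0   0   0   0   0   0   0   0   0   0   0   0
  1   0   0   0   0   0   0   0   0   0   9   9   9   9   9
  2   0   0   0   0   0   0   0   0   0   9  10  10  10  10
  3   0   0   0   0  12  12  12  12  12  12  12  12  12  21
  4   0   0   0   6  12  12  12  18  18  18  18  18  18  21
  5   0   0   0   6  12  12  12  18  18  18  18  18  18  21
  6   0   0   0   6  12  12  12  18  22  22  22  28  28  28

18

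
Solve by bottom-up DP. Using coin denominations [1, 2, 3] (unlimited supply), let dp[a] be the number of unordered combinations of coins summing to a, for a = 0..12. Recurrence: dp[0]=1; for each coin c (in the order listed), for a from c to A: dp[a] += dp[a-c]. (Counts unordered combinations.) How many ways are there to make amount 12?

after  coin     0     1     2     3     4     5     6     7     8     9    10    11    12
          1     1     1     1     1     1     1     1     1     1     1     1     1     1
          2     1     1     2     2     3     3     4     4     5     5     6     6     7
          3     1     1     2     3     4     5     7     8    10    12    14    16    19

19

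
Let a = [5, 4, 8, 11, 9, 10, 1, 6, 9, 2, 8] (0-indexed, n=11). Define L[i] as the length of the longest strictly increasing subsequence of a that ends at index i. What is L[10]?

   i    0    1    2    3    4    5    6    7    8    9   10
a[i]    5    4    8   11    9   10    1    6    9    2    8
L[i]    1    1    2    3    3    4    1    2    3    2    3

3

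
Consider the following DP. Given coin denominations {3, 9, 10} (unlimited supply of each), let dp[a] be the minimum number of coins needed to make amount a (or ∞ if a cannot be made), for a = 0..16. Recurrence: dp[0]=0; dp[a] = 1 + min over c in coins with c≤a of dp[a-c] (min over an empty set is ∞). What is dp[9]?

 a  0  1  2  3  4  5  6  7  8  9 10 11 12 13 14 15 16
dp  0  -  -  1  -  -  2  -  -  1  1  -  2  2  -  3  3
(- denotes ∞ / unreachable)

1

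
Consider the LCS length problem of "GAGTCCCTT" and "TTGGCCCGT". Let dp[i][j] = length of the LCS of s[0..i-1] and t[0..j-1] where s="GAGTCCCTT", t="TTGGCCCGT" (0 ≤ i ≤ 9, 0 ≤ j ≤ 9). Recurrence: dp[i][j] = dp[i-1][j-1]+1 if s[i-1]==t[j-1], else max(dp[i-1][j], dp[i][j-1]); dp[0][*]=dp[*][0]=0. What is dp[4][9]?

3

   ''  T  T  G  G  C  C  C  G  T
''  0  0  0  0  0  0  0  0  0  0
 G  0  0  0  1  1  1  1  1  1  1
 A  0  0  0  1  1  1  1  1  1  1
 G  0  0  0  1  2  2  2  2  2  2
 T  0  1  1  1  2  2  2  2  2  3
 C  0  1  1  1  2  3  3  3  3  3
 C  0  1  1  1  2  3  4  4  4  4
 C  0  1  1  1  2  3  4  5  5  5
 T  0  1  2  2  2  3  4  5  5  6
 T  0  1  2  2  2  3  4  5  5  6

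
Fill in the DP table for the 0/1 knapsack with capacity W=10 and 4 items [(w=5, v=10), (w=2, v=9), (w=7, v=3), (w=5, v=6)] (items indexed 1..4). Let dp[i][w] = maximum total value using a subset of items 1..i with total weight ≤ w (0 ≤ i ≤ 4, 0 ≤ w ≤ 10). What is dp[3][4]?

i\w   0   1   2   3   4   5   6   7   8   9  10
  0   0   0   0   0   0   0   0   0   0   0   0
  1   0   0   0   0   0  10  10  10  10  10  10
  2   0   0   9   9   9  10  10  19  19  19  19
  3   0   0   9   9   9  10  10  19  19  19  19
  4   0   0   9   9   9  10  10  19  19  19  19

9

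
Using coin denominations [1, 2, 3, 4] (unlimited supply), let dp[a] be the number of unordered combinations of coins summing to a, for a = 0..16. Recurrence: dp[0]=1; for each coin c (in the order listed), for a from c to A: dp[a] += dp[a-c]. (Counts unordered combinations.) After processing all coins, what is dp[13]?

after  coin     0     1     2     3     4     5     6     7     8     9    10    11    12    13    14    15    16
          1     1     1     1     1     1     1     1     1     1     1     1     1     1     1     1     1     1
          2     1     1     2     2     3     3     4     4     5     5     6     6     7     7     8     8     9
          3     1     1     2     3     4     5     7     8    10    12    14    16    19    21    24    27    30
          4     1     1     2     3     5     6     9    11    15    18    23    27    34    39    47    54    64

39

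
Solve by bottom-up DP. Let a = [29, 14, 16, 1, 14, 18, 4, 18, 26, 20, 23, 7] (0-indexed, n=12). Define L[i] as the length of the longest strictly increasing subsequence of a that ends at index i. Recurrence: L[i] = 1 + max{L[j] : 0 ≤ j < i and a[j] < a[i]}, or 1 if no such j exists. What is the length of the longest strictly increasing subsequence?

   i    0    1    2    3    4    5    6    7    8    9   10   11
a[i]   29   14   16    1   14   18    4   18   26   20   23    7
L[i]    1    1    2    1    2    3    2    3    4    4    5    3

5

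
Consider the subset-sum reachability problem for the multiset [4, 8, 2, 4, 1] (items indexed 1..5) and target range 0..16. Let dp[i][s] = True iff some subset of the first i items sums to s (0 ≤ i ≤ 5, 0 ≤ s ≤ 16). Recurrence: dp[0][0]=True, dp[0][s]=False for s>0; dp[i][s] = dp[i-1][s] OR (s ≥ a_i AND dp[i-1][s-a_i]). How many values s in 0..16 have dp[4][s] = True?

i\s   0   1   2   3   4   5   6   7   8   9  10  11  12  13  14  15  16
  0   T   F   F   F   F   F   F   F   F   F   F   F   F   F   F   F   F
  1   T   F   F   F   T   F   F   F   F   F   F   F   F   F   F   F   F
  2   T   F   F   F   T   F   F   F   T   F   F   F   T   F   F   F   F
  3   T   F   T   F   T   F   T   F   T   F   T   F   T   F   T   F   F
  4   T   F   T   F   T   F   T   F   T   F   T   F   T   F   T   F   T
  5   T   T   T   T   T   T   T   T   T   T   T   T   T   T   T   T   T

9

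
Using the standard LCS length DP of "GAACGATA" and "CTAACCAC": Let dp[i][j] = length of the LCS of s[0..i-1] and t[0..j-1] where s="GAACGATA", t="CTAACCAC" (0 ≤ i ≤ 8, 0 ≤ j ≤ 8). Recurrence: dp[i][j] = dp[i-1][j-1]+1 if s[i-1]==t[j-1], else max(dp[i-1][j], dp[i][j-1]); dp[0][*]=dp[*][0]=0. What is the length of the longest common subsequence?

4

   ''  C  T  A  A  C  C  A  C
''  0  0  0  0  0  0  0  0  0
 G  0  0  0  0  0  0  0  0  0
 A  0  0  0  1  1  1  1  1  1
 A  0  0  0  1  2  2  2  2  2
 C  0  1  1  1  2  3  3  3  3
 G  0  1  1  1  2  3  3  3  3
 A  0  1  1  2  2  3  3  4  4
 T  0  1  2  2  2  3  3  4  4
 A  0  1  2  3  3  3  3  4  4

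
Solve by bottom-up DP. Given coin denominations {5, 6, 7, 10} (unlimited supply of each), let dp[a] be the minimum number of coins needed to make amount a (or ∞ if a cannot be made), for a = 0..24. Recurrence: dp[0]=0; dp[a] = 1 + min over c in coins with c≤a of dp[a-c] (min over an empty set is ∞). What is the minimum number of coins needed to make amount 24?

 a  0  1  2  3  4  5  6  7  8  9 10 11 12 13 14 15 16 17 18 19 20 21 22 23 24
dp  0  -  -  -  -  1  1  1  -  -  1  2  2  2  2  2  2  2  3  3  2  3  3  3  3
(- denotes ∞ / unreachable)

3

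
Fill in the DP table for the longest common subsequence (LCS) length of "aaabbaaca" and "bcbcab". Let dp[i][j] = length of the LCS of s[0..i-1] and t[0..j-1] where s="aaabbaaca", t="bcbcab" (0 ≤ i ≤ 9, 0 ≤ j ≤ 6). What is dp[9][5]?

   ''  b  c  b  c  a  b
''  0  0  0  0  0  0  0
 a  0  0  0  0  0  1  1
 a  0  0  0  0  0  1  1
 a  0  0  0  0  0  1  1
 b  0  1  1  1  1  1  2
 b  0  1  1  2  2  2  2
 a  0  1  1  2  2  3  3
 a  0  1  1  2  2  3  3
 c  0  1  2  2  3  3  3
 a  0  1  2  2  3  4  4

4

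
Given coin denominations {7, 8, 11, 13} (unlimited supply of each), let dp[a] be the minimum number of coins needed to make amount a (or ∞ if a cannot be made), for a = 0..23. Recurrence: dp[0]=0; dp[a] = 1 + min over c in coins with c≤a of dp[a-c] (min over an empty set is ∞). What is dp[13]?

1

 a  0  1  2  3  4  5  6  7  8  9 10 11 12 13 14 15 16 17 18 19 20 21 22 23
dp  0  -  -  -  -  -  -  1  1  -  -  1  -  1  2  2  2  -  2  2  2  2  2  3
(- denotes ∞ / unreachable)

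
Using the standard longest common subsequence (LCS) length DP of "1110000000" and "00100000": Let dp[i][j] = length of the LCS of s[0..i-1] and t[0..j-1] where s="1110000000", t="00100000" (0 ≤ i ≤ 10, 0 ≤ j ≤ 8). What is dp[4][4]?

2

   ''  0  0  1  0  0  0  0  0
''  0  0  0  0  0  0  0  0  0
 1  0  0  0  1  1  1  1  1  1
 1  0  0  0  1  1  1  1  1  1
 1  0  0  0  1  1  1  1  1  1
 0  0  1  1  1  2  2  2  2  2
 0  0  1  2  2  2  3  3  3  3
 0  0  1  2  2  3  3  4  4  4
 0  0  1  2  2  3  4  4  5  5
 0  0  1  2  2  3  4  5  5  6
 0  0  1  2  2  3  4  5  6  6
 0  0  1  2  2  3  4  5  6  7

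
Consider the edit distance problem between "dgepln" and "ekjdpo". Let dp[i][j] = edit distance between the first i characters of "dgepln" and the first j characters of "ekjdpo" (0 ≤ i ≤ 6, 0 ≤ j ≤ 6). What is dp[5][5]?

5

   ''  e  k  j  d  p  o
''  0  1  2  3  4  5  6
 d  1  1  2  3  3  4  5
 g  2  2  2  3  4  4  5
 e  3  2  3  3  4  5  5
 p  4  3  3  4  4  4  5
 l  5  4  4  4  5  5  5
 n  6  5  5  5  5  6  6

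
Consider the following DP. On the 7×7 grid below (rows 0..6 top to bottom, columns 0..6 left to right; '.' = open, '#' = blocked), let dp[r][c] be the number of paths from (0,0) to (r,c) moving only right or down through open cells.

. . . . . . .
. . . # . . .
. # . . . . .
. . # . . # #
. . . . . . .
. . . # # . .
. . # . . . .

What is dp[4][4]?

12

r\c   0   1   2   3   4   5   6
  0   1   1   1   1   1   1   1
  1   1   2   3   0   1   2   3
  2   1   0   3   3   4   6   9
  3   1   1   0   3   7   0   0
  4   1   2   2   5  12  12  12
  5   1   3   5   0   0  12  24
  6   1   4   0   0   0  12  36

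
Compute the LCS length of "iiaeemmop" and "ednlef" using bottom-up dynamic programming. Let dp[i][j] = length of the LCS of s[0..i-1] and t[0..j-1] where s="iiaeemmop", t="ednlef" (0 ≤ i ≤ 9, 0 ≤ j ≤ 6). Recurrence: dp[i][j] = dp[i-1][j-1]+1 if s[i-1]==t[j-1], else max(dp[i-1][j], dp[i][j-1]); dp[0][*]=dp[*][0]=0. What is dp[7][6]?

2

   ''  e  d  n  l  e  f
''  0  0  0  0  0  0  0
 i  0  0  0  0  0  0  0
 i  0  0  0  0  0  0  0
 a  0  0  0  0  0  0  0
 e  0  1  1  1  1  1  1
 e  0  1  1  1  1  2  2
 m  0  1  1  1  1  2  2
 m  0  1  1  1  1  2  2
 o  0  1  1  1  1  2  2
 p  0  1  1  1  1  2  2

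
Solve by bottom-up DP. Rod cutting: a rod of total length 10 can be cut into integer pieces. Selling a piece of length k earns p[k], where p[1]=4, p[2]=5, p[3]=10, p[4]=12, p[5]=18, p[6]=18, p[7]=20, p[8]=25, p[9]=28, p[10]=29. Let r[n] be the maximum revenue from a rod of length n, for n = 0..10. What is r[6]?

24

   n    0    1    2    3    4    5    6    7    8    9   10
r[n]    0    4    8   12   16   20   24   28   32   36   40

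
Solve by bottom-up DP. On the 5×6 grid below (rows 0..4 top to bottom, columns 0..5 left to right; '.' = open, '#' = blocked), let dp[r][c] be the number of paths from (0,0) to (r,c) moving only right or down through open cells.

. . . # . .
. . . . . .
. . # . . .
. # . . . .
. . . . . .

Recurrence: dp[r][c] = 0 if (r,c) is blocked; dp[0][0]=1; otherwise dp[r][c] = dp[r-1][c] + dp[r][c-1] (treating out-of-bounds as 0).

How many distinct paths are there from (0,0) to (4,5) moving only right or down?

31

r\c   0   1   2   3   4   5
  0   1   1   1   0   0   0
  1   1   2   3   3   3   3
  2   1   3   0   3   6   9
  3   1   0   0   3   9  18
  4   1   1   1   4  13  31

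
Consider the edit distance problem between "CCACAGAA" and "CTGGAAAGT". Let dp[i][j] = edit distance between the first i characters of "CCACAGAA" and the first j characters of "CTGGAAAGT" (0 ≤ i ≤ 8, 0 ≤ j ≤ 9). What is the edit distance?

6

   ''  C  T  G  G  A  A  A  G  T
''  0  1  2  3  4  5  6  7  8  9
 C  1  0  1  2  3  4  5  6  7  8
 C  2  1  1  2  3  4  5  6  7  8
 A  3  2  2  2  3  3  4  5  6  7
 C  4  3  3  3  3  4  4  5  6  7
 A  5  4  4  4  4  3  4  4  5  6
 G  6  5  5  4  4  4  4  5  4  5
 A  7  6  6  5  5  4  4  4  5  5
 A  8  7  7  6  6  5  4  4  5  6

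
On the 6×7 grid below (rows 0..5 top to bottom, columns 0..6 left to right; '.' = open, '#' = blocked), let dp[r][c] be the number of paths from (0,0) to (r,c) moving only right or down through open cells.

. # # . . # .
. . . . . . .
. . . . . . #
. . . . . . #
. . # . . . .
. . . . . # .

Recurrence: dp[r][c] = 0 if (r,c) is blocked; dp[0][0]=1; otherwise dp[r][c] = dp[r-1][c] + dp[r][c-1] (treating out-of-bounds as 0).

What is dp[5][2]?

5

r\c   0   1   2   3   4   5   6
  0   1   0   0   0   0   0   0
  1   1   1   1   1   1   1   1
  2   1   2   3   4   5   6   0
  3   1   3   6  10  15  21   0
  4   1   4   0  10  25  46  46
  5   1   5   5  15  40   0  46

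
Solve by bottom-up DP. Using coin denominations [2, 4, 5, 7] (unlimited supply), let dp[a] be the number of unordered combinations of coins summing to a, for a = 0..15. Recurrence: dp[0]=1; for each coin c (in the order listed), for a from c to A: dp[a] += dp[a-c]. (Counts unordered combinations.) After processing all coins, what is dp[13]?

5

after  coin     0     1     2     3     4     5     6     7     8     9    10    11    12    13    14    15
          2     1     0     1     0     1     0     1     0     1     0     1     0     1     0     1     0
          4     1     0     1     0     2     0     2     0     3     0     3     0     4     0     4     0
          5     1     0     1     0     2     1     2     1     3     2     4     2     5     3     6     4
          7     1     0     1     0     2     1     2     2     3     3     4     4     6     5     8     7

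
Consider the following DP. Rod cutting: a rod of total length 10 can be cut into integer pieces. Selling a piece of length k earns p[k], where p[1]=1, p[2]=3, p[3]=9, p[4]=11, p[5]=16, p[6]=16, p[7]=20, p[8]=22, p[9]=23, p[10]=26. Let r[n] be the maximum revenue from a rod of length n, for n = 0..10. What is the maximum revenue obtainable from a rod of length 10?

   n    0    1    2    3    4    5    6    7    8    9   10
r[n]    0    1    3    9   11   16   18   20   25   27   32

32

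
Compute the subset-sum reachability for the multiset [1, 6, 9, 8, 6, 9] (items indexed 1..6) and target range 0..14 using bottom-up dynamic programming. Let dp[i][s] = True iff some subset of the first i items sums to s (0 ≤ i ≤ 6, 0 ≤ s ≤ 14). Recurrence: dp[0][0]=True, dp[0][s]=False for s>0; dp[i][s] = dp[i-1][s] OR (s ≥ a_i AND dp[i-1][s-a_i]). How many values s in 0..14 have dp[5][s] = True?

i\s   0   1   2   3   4   5   6   7   8   9  10  11  12  13  14
  0   T   F   F   F   F   F   F   F   F   F   F   F   F   F   F
  1   T   T   F   F   F   F   F   F   F   F   F   F   F   F   F
  2   T   T   F   F   F   F   T   T   F   F   F   F   F   F   F
  3   T   T   F   F   F   F   T   T   F   T   T   F   F   F   F
  4   T   T   F   F   F   F   T   T   T   T   T   F   F   F   T
  5   T   T   F   F   F   F   T   T   T   T   T   F   T   T   T
  6   T   T   F   F   F   F   T   T   T   T   T   F   T   T   T

10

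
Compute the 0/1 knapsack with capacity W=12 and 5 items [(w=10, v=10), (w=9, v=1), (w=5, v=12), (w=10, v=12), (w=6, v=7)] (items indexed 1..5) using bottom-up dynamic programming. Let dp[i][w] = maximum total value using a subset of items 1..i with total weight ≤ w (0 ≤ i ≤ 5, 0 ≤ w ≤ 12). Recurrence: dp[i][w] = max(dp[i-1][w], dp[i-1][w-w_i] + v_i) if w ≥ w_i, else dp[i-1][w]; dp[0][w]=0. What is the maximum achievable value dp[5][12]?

i\w   0   1   2   3   4   5   6   7   8   9  10  11  12
  0   0   0   0   0   0   0   0   0   0   0   0   0   0
  1   0   0   0   0   0   0   0   0   0   0  10  10  10
  2   0   0   0   0   0   0   0   0   0   1  10  10  10
  3   0   0   0   0   0  12  12  12  12  12  12  12  12
  4   0   0   0   0   0  12  12  12  12  12  12  12  12
  5   0   0   0   0   0  12  12  12  12  12  12  19  19

19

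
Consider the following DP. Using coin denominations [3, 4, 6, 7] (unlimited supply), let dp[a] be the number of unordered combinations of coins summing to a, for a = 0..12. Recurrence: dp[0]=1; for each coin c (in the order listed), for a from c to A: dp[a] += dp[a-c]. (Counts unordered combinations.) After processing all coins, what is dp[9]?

after  coin     0     1     2     3     4     5     6     7     8     9    10    11    12
          3     1     0     0     1     0     0     1     0     0     1     0     0     1
          4     1     0     0     1     1     0     1     1     1     1     1     1     2
          6     1     0     0     1     1     0     2     1     1     2     2     1     4
          7     1     0     0     1     1     0     2     2     1     2     3     2     4

2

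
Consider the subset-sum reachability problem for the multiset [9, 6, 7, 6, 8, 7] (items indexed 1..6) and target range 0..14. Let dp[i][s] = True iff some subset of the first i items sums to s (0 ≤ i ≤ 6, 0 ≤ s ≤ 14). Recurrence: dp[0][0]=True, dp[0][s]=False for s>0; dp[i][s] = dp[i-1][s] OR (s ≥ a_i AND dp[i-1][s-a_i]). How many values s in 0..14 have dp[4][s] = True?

6

i\s   0   1   2   3   4   5   6   7   8   9  10  11  12  13  14
  0   T   F   F   F   F   F   F   F   F   F   F   F   F   F   F
  1   T   F   F   F   F   F   F   F   F   T   F   F   F   F   F
  2   T   F   F   F   F   F   T   F   F   T   F   F   F   F   F
  3   T   F   F   F   F   F   T   T   F   T   F   F   F   T   F
  4   T   F   F   F   F   F   T   T   F   T   F   F   T   T   F
  5   T   F   F   F   F   F   T   T   T   T   F   F   T   T   T
  6   T   F   F   F   F   F   T   T   T   T   F   F   T   T   T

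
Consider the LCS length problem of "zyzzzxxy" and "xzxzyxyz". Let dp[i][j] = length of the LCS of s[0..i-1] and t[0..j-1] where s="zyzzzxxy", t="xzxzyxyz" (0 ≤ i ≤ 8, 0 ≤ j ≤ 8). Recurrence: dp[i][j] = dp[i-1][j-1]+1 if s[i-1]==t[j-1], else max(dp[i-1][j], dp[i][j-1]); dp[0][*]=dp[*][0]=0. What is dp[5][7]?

2

   ''  x  z  x  z  y  x  y  z
''  0  0  0  0  0  0  0  0  0
 z  0  0  1  1  1  1  1  1  1
 y  0  0  1  1  1  2  2  2  2
 z  0  0  1  1  2  2  2  2  3
 z  0  0  1  1  2  2  2  2  3
 z  0  0  1  1  2  2  2  2  3
 x  0  1  1  2  2  2  3  3  3
 x  0  1  1  2  2  2  3  3  3
 y  0  1  1  2  2  3  3  4  4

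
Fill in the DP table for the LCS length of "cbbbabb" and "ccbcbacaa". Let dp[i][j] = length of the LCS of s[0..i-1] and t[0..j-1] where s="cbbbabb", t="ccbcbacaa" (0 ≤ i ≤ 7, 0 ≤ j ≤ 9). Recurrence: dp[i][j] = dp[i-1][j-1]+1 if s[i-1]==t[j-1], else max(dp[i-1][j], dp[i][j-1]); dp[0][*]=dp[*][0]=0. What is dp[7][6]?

4

   ''  c  c  b  c  b  a  c  a  a
''  0  0  0  0  0  0  0  0  0  0
 c  0  1  1  1  1  1  1  1  1  1
 b  0  1  1  2  2  2  2  2  2  2
 b  0  1  1  2  2  3  3  3  3  3
 b  0  1  1  2  2  3  3  3  3  3
 a  0  1  1  2  2  3  4  4  4  4
 b  0  1  1  2  2  3  4  4  4  4
 b  0  1  1  2  2  3  4  4  4  4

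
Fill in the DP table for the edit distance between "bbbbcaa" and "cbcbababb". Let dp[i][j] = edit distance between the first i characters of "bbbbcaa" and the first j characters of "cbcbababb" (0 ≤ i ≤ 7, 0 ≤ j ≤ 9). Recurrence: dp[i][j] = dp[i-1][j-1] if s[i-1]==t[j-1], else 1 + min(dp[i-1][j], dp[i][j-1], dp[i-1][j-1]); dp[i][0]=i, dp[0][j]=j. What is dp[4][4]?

   ''  c  b  c  b  a  b  a  b  b
''  0  1  2  3  4  5  6  7  8  9
 b  1  1  1  2  3  4  5  6  7  8
 b  2  2  1  2  2  3  4  5  6  7
 b  3  3  2  2  2  3  3  4  5  6
 b  4  4  3  3  2  3  3  4  4  5
 c  5  4  4  3  3  3  4  4  5  5
 a  6  5  5  4  4  3  4  4  5  6
 a  7  6  6  5  5  4  4  4  5  6

2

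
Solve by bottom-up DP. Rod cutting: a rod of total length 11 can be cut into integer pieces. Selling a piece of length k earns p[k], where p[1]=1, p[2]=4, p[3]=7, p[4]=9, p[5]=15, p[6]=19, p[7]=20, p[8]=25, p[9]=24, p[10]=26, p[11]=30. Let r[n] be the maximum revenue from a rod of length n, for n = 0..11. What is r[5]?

15

   n    0    1    2    3    4    5    6    7    8    9   10   11
r[n]    0    1    4    7    9   15   19   20   25   26   30   34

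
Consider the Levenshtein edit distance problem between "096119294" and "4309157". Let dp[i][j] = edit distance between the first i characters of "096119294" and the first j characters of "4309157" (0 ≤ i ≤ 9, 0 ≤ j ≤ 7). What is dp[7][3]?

7

   ''  4  3  0  9  1  5  7
''  0  1  2  3  4  5  6  7
 0  1  1  2  2  3  4  5  6
 9  2  2  2  3  2  3  4  5
 6  3  3  3  3  3  3  4  5
 1  4  4  4  4  4  3  4  5
 1  5  5  5  5  5  4  4  5
 9  6  6  6  6  5  5  5  5
 2  7  7  7  7  6  6  6  6
 9  8  8  8  8  7  7  7  7
 4  9  8  9  9  8  8  8  8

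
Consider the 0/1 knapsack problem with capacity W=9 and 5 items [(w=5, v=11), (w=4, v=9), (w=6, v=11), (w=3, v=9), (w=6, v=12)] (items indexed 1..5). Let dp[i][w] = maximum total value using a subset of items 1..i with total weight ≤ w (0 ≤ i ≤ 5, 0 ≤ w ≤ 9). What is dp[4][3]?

9

i\w   0   1   2   3   4   5   6   7   8   9
  0   0   0   0   0   0   0   0   0   0   0
  1   0   0   0   0   0  11  11  11  11  11
  2   0   0   0   0   9  11  11  11  11  20
  3   0   0   0   0   9  11  11  11  11  20
  4   0   0   0   9   9  11  11  18  20  20
  5   0   0   0   9   9  11  12  18  20  21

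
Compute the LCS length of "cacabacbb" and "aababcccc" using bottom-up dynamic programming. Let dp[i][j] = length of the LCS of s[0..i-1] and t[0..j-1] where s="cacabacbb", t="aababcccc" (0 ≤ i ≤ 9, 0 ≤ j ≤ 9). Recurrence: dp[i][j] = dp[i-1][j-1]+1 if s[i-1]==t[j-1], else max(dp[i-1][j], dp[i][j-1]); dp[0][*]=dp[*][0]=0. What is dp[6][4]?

4

   ''  a  a  b  a  b  c  c  c  c
''  0  0  0  0  0  0  0  0  0  0
 c  0  0  0  0  0  0  1  1  1  1
 a  0  1  1  1  1  1  1  1  1  1
 c  0  1  1  1  1  1  2  2  2  2
 a  0  1  2  2  2  2  2  2  2  2
 b  0  1  2  3  3  3  3  3  3  3
 a  0  1  2  3  4  4  4  4  4  4
 c  0  1  2  3  4  4  5  5  5  5
 b  0  1  2  3  4  5  5  5  5  5
 b  0  1  2  3  4  5  5  5  5  5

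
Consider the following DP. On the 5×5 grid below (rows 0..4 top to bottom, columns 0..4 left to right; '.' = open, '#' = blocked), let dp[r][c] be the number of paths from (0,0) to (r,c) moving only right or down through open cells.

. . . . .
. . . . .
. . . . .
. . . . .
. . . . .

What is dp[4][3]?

r\c   0   1   2   3   4
  0   1   1   1   1   1
  1   1   2   3   4   5
  2   1   3   6  10  15
  3   1   4  10  20  35
  4   1   5  15  35  70

35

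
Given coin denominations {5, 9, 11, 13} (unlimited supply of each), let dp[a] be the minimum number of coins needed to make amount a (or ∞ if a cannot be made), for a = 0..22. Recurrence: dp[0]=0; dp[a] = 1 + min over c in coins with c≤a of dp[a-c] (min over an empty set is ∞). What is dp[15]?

 a  0  1  2  3  4  5  6  7  8  9 10 11 12 13 14 15 16 17 18 19 20 21 22
dp  0  -  -  -  -  1  -  -  -  1  2  1  -  1  2  3  2  -  2  3  2  3  2
(- denotes ∞ / unreachable)

3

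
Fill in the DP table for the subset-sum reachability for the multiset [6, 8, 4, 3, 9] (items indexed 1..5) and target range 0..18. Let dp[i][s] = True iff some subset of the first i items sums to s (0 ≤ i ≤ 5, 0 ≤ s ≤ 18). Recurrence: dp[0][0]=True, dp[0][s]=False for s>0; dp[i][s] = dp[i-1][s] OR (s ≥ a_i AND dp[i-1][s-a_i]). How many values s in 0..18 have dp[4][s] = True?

i\s   0   1   2   3   4   5   6   7   8   9  10  11  12  13  14  15  16  17  18
  0   T   F   F   F   F   F   F   F   F   F   F   F   F   F   F   F   F   F   F
  1   T   F   F   F   F   F   T   F   F   F   F   F   F   F   F   F   F   F   F
  2   T   F   F   F   F   F   T   F   T   F   F   F   F   F   T   F   F   F   F
  3   T   F   F   F   T   F   T   F   T   F   T   F   T   F   T   F   F   F   T
  4   T   F   F   T   T   F   T   T   T   T   T   T   T   T   T   T   F   T   T
  5   T   F   F   T   T   F   T   T   T   T   T   T   T   T   T   T   T   T   T

15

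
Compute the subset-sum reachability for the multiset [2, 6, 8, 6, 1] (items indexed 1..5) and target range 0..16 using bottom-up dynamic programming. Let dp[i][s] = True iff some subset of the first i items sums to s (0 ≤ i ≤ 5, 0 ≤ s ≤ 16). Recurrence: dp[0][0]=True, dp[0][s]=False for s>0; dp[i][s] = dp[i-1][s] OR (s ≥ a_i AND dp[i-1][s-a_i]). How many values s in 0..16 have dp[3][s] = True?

7

i\s   0   1   2   3   4   5   6   7   8   9  10  11  12  13  14  15  16
  0   T   F   F   F   F   F   F   F   F   F   F   F   F   F   F   F   F
  1   T   F   T   F   F   F   F   F   F   F   F   F   F   F   F   F   F
  2   T   F   T   F   F   F   T   F   T   F   F   F   F   F   F   F   F
  3   T   F   T   F   F   F   T   F   T   F   T   F   F   F   T   F   T
  4   T   F   T   F   F   F   T   F   T   F   T   F   T   F   T   F   T
  5   T   T   T   T   F   F   T   T   T   T   T   T   T   T   T   T   T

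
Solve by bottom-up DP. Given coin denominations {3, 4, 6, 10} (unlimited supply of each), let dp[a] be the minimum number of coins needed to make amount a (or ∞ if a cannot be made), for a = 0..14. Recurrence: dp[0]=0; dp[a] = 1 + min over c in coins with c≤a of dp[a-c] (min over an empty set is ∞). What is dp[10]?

1

 a  0  1  2  3  4  5  6  7  8  9 10 11 12 13 14
dp  0  -  -  1  1  -  1  2  2  2  1  3  2  2  2
(- denotes ∞ / unreachable)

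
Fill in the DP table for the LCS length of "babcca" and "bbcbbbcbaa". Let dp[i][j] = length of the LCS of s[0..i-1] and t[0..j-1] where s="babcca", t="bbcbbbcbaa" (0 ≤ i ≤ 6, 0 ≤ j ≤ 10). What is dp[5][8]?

   ''  b  b  c  b  b  b  c  b  a  a
''  0  0  0  0  0  0  0  0  0  0  0
 b  0  1  1  1  1  1  1  1  1  1  1
 a  0  1  1  1  1  1  1  1  1  2  2
 b  0  1  2  2  2  2  2  2  2  2  2
 c  0  1  2  3  3  3  3  3  3  3  3
 c  0  1  2  3  3  3  3  4  4  4  4
 a  0  1  2  3  3  3  3  4  4  5  5

4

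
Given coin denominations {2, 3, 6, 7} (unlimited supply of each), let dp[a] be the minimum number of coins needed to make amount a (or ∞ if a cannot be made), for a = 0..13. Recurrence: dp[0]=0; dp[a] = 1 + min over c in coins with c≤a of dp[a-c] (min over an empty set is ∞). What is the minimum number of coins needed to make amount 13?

 a  0  1  2  3  4  5  6  7  8  9 10 11 12 13
dp  0  -  1  1  2  2  1  1  2  2  2  3  2  2
(- denotes ∞ / unreachable)

2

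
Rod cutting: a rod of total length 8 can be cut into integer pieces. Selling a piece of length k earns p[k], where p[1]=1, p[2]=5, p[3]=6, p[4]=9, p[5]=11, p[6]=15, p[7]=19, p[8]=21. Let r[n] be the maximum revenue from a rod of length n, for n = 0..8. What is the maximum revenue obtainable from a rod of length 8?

   n    0    1    2    3    4    5    6    7    8
r[n]    0    1    5    6   10   11   15   19   21

21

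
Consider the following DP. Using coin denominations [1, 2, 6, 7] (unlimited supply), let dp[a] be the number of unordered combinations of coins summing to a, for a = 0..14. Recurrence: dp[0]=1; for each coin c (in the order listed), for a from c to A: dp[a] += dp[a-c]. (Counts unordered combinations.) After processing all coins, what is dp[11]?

after  coin     0     1     2     3     4     5     6     7     8     9    10    11    12    13    14
          1     1     1     1     1     1     1     1     1     1     1     1     1     1     1     1
          2     1     1     2     2     3     3     4     4     5     5     6     6     7     7     8
          6     1     1     2     2     3     3     5     5     7     7     9     9    12    12    15
          7     1     1     2     2     3     3     5     6     8     9    11    12    15    17    21

12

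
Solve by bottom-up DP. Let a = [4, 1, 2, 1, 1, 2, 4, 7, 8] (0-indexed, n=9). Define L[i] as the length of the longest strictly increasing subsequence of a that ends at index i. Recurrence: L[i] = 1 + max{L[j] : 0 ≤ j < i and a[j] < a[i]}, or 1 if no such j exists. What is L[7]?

   i    0    1    2    3    4    5    6    7    8
a[i]    4    1    2    1    1    2    4    7    8
L[i]    1    1    2    1    1    2    3    4    5

4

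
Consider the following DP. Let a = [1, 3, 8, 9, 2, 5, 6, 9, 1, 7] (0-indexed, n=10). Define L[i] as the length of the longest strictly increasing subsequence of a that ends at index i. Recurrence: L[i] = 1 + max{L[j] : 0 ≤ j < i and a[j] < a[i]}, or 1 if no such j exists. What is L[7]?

5

   i    0    1    2    3    4    5    6    7    8    9
a[i]    1    3    8    9    2    5    6    9    1    7
L[i]    1    2    3    4    2    3    4    5    1    5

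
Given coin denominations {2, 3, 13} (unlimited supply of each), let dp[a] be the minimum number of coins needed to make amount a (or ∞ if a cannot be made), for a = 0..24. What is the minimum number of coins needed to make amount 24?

 a  0  1  2  3  4  5  6  7  8  9 10 11 12 13 14 15 16 17 18 19 20 21 22 23 24
dp  0  -  1  1  2  2  2  3  3  3  4  4  4  1  5  2  2  3  3  3  4  4  4  5  5
(- denotes ∞ / unreachable)

5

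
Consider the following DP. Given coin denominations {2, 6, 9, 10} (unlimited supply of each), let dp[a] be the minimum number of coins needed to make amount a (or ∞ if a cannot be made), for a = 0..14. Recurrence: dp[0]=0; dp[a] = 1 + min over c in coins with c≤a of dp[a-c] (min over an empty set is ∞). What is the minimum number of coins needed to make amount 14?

 a  0  1  2  3  4  5  6  7  8  9 10 11 12 13 14
dp  0  -  1  -  2  -  1  -  2  1  1  2  2  3  3
(- denotes ∞ / unreachable)

3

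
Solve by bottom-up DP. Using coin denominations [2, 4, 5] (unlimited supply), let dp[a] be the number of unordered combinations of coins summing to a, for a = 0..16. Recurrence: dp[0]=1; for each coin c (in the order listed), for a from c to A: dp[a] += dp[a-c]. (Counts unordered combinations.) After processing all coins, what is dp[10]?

4

after  coin     0     1     2     3     4     5     6     7     8     9    10    11    12    13    14    15    16
          2     1     0     1     0     1     0     1     0     1     0     1     0     1     0     1     0     1
          4     1     0     1     0     2     0     2     0     3     0     3     0     4     0     4     0     5
          5     1     0     1     0     2     1     2     1     3     2     4     2     5     3     6     4     7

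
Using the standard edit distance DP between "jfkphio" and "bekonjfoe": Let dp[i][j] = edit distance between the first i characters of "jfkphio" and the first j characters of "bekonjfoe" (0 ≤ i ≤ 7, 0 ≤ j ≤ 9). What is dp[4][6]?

   ''  b  e  k  o  n  j  f  o  e
''  0  1  2  3  4  5  6  7  8  9
 j  1  1  2  3  4  5  5  6  7  8
 f  2  2  2  3  4  5  6  5  6  7
 k  3  3  3  2  3  4  5  6  6  7
 p  4  4  4  3  3  4  5  6  7  7
 h  5  5  5  4  4  4  5  6  7  8
 i  6  6  6  5  5  5  5  6  7  8
 o  7  7  7  6  5  6  6  6  6  7

5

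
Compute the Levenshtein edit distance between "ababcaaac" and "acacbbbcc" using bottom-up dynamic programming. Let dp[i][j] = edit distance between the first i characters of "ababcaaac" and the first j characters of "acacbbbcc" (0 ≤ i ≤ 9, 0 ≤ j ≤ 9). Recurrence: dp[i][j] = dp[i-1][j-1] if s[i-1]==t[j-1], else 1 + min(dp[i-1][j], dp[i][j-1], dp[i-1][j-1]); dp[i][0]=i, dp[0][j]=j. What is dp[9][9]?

6

   ''  a  c  a  c  b  b  b  c  c
''  0  1  2  3  4  5  6  7  8  9
 a  1  0  1  2  3  4  5  6  7  8
 b  2  1  1  2  3  3  4  5  6  7
 a  3  2  2  1  2  3  4  5  6  7
 b  4  3  3  2  2  2  3  4  5  6
 c  5  4  3  3  2  3  3  4  4  5
 a  6  5  4  3  3  3  4  4  5  5
 a  7  6  5  4  4  4  4  5  5  6
 a  8  7  6  5  5  5  5  5  6  6
 c  9  8  7  6  5  6  6  6  5  6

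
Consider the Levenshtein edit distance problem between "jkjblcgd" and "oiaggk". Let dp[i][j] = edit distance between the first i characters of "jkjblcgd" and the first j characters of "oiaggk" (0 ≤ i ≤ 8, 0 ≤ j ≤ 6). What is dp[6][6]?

6

   ''  o  i  a  g  g  k
''  0  1  2  3  4  5  6
 j  1  1  2  3  4  5  6
 k  2  2  2  3  4  5  5
 j  3  3  3  3  4  5  6
 b  4  4  4  4  4  5  6
 l  5  5  5  5  5  5  6
 c  6  6  6  6  6  6  6
 g  7  7  7  7  6  6  7
 d  8  8  8  8  7  7  7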